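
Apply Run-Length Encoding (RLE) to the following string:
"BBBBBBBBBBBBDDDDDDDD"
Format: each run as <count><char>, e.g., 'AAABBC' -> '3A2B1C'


Scanning runs left to right:
  i=0: run of 'B' x 12 -> '12B'
  i=12: run of 'D' x 8 -> '8D'

RLE = 12B8D


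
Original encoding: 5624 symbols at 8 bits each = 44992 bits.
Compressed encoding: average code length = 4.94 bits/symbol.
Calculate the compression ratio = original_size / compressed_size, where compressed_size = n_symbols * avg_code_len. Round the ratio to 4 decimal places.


original_size = n_symbols * orig_bits = 5624 * 8 = 44992 bits
compressed_size = n_symbols * avg_code_len = 5624 * 4.94 = 27782.56 bits
ratio = original_size / compressed_size = 44992 / 27782.56 = 1.6194

Compression ratio = 1.6194


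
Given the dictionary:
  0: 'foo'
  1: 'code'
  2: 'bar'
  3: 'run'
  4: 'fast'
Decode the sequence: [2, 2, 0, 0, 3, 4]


Look up each index in the dictionary:
  2 -> 'bar'
  2 -> 'bar'
  0 -> 'foo'
  0 -> 'foo'
  3 -> 'run'
  4 -> 'fast'

Decoded: "bar bar foo foo run fast"


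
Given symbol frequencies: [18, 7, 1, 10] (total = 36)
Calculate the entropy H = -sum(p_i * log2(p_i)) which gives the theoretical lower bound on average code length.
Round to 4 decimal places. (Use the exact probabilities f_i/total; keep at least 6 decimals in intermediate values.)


Per-symbol terms -p_i * log2(p_i) with p_i = f_i/36:
  p = 18/36 = 0.500000: log2(p) = -1.000000, -p*log2(p) = 0.500000
  p = 7/36 = 0.194444: log2(p) = -2.362570, -p*log2(p) = 0.459389
  p = 1/36 = 0.027778: log2(p) = -5.169925, -p*log2(p) = 0.143609
  p = 10/36 = 0.277778: log2(p) = -1.847997, -p*log2(p) = 0.513332
H = 0.500000 + 0.459389 + 0.143609 + 0.513332 = 1.616330

H = 1.6163 bits/symbol


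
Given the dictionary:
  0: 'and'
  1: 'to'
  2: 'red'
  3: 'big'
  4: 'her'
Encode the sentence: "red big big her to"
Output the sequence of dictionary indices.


Look up each word in the dictionary:
  'red' -> 2
  'big' -> 3
  'big' -> 3
  'her' -> 4
  'to' -> 1

Encoded: [2, 3, 3, 4, 1]


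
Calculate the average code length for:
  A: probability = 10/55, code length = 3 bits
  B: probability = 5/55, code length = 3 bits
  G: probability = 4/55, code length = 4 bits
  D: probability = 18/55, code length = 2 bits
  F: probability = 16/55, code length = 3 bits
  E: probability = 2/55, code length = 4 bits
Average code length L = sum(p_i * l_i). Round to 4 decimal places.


Weighted contributions p_i * l_i:
  A: (10/55) * 3 = 30/55
  B: (5/55) * 3 = 15/55
  G: (4/55) * 4 = 16/55
  D: (18/55) * 2 = 36/55
  F: (16/55) * 3 = 48/55
  E: (2/55) * 4 = 8/55
Sum = (30 + 15 + 16 + 36 + 48 + 8)/55 = 153/55

L = 153/55 = 2.7818 bits/symbol


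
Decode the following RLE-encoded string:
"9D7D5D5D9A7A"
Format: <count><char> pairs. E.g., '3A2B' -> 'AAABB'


Expanding each <count><char> pair:
  9D -> 'DDDDDDDDD'
  7D -> 'DDDDDDD'
  5D -> 'DDDDD'
  5D -> 'DDDDD'
  9A -> 'AAAAAAAAA'
  7A -> 'AAAAAAA'

Decoded = DDDDDDDDDDDDDDDDDDDDDDDDDDAAAAAAAAAAAAAAAA


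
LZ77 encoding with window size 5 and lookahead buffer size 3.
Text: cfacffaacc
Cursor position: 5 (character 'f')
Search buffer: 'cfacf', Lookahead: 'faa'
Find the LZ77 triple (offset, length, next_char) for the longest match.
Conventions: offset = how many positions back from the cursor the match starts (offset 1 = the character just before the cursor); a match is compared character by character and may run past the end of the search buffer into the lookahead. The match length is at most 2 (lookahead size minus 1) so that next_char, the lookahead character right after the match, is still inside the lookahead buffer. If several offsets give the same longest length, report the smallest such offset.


Try each offset into the search buffer:
  offset=1 (pos 4, char 'f'): match length 1
  offset=2 (pos 3, char 'c'): match length 0
  offset=3 (pos 2, char 'a'): match length 0
  offset=4 (pos 1, char 'f'): match length 2
  offset=5 (pos 0, char 'c'): match length 0
Longest match has length 2 at offset 4.
next_char = character at position 5 + 2 = 7 -> 'a'

Best match: offset=4, length=2 (matching 'fa' starting at position 1)
LZ77 triple: (4, 2, 'a')


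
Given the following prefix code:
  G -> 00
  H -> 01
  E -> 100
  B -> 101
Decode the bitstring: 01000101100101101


Decoding step by step:
Bits 01 -> H
Bits 00 -> G
Bits 01 -> H
Bits 01 -> H
Bits 100 -> E
Bits 101 -> B
Bits 101 -> B


Decoded message: HGHHEBB


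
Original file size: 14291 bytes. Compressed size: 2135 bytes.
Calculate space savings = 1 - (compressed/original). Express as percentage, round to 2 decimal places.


ratio = compressed/original = 2135/14291 = 0.149395
savings = 1 - ratio = 1 - 0.149395 = 0.850605
as a percentage: 0.850605 * 100 = 85.06%

Space savings = 1 - 2135/14291 = 85.06%


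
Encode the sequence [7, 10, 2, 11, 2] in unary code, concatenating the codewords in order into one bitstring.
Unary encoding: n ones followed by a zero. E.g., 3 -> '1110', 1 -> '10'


Encode each number as n ones followed by a terminating 0:
  7 -> 11111110 (8 bits)
  10 -> 11111111110 (11 bits)
  2 -> 110 (3 bits)
  11 -> 111111111110 (12 bits)
  2 -> 110 (3 bits)
Total length = 8 + 11 + 3 + 12 + 3 = 37 bits.

Unary([7, 10, 2, 11, 2]) = 1111111011111111110110111111111110110 (37 bits)


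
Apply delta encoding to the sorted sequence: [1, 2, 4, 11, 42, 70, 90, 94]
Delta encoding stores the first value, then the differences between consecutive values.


First value: 1
Deltas:
  2 - 1 = 1
  4 - 2 = 2
  11 - 4 = 7
  42 - 11 = 31
  70 - 42 = 28
  90 - 70 = 20
  94 - 90 = 4


Delta encoded: [1, 1, 2, 7, 31, 28, 20, 4]


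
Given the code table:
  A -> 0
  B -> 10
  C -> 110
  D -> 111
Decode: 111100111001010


Decoding:
111 -> D
10 -> B
0 -> A
111 -> D
0 -> A
0 -> A
10 -> B
10 -> B


Result: DBADAABB


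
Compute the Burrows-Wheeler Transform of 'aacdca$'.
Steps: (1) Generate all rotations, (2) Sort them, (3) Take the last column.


Rotations (sorted):
  0: $aacdca -> last char: a
  1: a$aacdc -> last char: c
  2: aacdca$ -> last char: $
  3: acdca$a -> last char: a
  4: ca$aacd -> last char: d
  5: cdca$aa -> last char: a
  6: dca$aac -> last char: c


BWT = ac$adac


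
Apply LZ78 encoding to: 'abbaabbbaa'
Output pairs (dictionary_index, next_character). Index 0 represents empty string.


LZ78 encoding steps:
Dictionary: {0: ''}
Step 1: w='' (idx 0), next='a' -> output (0, 'a'), add 'a' as idx 1
Step 2: w='' (idx 0), next='b' -> output (0, 'b'), add 'b' as idx 2
Step 3: w='b' (idx 2), next='a' -> output (2, 'a'), add 'ba' as idx 3
Step 4: w='a' (idx 1), next='b' -> output (1, 'b'), add 'ab' as idx 4
Step 5: w='b' (idx 2), next='b' -> output (2, 'b'), add 'bb' as idx 5
Step 6: w='a' (idx 1), next='a' -> output (1, 'a'), add 'aa' as idx 6


Encoded: [(0, 'a'), (0, 'b'), (2, 'a'), (1, 'b'), (2, 'b'), (1, 'a')]


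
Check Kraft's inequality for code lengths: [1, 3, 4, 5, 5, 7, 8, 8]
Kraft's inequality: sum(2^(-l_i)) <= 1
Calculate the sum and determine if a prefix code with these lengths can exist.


Sum = 2^(-1) + 2^(-3) + 2^(-4) + 2^(-5) + 2^(-5) + 2^(-7) + 2^(-8) + 2^(-8)
    = 0.5 + 0.125 + 0.0625 + 0.03125 + 0.03125 + 0.0078125 + 0.00390625 + 0.00390625
    = 196/256 = 0.765625
Since 0.765625 <= 1, Kraft's inequality IS satisfied.
A prefix code with these lengths CAN exist.

Kraft sum = 0.765625. Satisfied.


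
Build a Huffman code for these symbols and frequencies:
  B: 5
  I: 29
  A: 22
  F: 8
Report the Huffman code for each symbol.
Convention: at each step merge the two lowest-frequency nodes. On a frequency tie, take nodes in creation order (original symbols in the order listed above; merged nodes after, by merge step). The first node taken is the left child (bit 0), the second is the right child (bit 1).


Huffman tree construction:
Step 1: Merge B(5) + F(8) = 13
Step 2: Merge (B+F)(13) + A(22) = 35
Step 3: Merge I(29) + ((B+F)+A)(35) = 64
Read each symbol's code off the tree from the root (left child = 0, right child = 1).

Codes:
  B: 100 (length 3)
  I: 0 (length 1)
  A: 11 (length 2)
  F: 101 (length 3)
Average code length: 112/64 = 1.7500 bits/symbol


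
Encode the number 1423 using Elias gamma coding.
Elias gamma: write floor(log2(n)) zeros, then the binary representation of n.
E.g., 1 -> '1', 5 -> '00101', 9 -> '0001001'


num_bits = floor(log2(1423)) + 1 = 11
leading_zeros = num_bits - 1 = 10
binary(1423) = 10110001111

Elias gamma(1423) = '0000000000' + '10110001111' = 000000000010110001111 (21 bits)


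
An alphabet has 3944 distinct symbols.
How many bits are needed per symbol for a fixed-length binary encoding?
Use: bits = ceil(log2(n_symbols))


log2(3944) = 11.9454
Bracket: 2^11 = 2048 < 3944 <= 2^12 = 4096
So ceil(log2(3944)) = 12

bits = ceil(log2(3944)) = ceil(11.9454) = 12 bits


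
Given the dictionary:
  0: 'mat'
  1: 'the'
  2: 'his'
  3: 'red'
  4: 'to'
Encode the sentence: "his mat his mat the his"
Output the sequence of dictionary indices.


Look up each word in the dictionary:
  'his' -> 2
  'mat' -> 0
  'his' -> 2
  'mat' -> 0
  'the' -> 1
  'his' -> 2

Encoded: [2, 0, 2, 0, 1, 2]


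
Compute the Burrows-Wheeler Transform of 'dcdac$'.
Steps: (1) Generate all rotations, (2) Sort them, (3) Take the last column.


Rotations (sorted):
  0: $dcdac -> last char: c
  1: ac$dcd -> last char: d
  2: c$dcda -> last char: a
  3: cdac$d -> last char: d
  4: dac$dc -> last char: c
  5: dcdac$ -> last char: $


BWT = cdadc$


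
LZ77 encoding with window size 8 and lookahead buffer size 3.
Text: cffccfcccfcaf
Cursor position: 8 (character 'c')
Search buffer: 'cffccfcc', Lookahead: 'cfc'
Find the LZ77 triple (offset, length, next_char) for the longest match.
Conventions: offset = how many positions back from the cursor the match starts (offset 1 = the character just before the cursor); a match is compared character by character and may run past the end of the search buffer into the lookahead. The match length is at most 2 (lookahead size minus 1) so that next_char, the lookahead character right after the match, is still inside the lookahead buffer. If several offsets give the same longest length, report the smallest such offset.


Try each offset into the search buffer:
  offset=1 (pos 7, char 'c'): match length 1
  offset=2 (pos 6, char 'c'): match length 1
  offset=3 (pos 5, char 'f'): match length 0
  offset=4 (pos 4, char 'c'): match length 2
  offset=5 (pos 3, char 'c'): match length 1
  offset=6 (pos 2, char 'f'): match length 0
  offset=7 (pos 1, char 'f'): match length 0
  offset=8 (pos 0, char 'c'): match length 2
Longest match has length 2, found at offsets 4, 8; take the smallest, offset 4.
next_char = character at position 8 + 2 = 10 -> 'c'

Best match: offset=4, length=2 (matching 'cf' starting at position 4)
LZ77 triple: (4, 2, 'c')


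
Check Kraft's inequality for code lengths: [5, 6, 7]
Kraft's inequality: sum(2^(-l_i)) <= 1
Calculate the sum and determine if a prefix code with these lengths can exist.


Sum = 2^(-5) + 2^(-6) + 2^(-7)
    = 0.03125 + 0.015625 + 0.0078125
    = 7/128 = 0.0546875
Since 0.0546875 <= 1, Kraft's inequality IS satisfied.
A prefix code with these lengths CAN exist.

Kraft sum = 0.0546875. Satisfied.


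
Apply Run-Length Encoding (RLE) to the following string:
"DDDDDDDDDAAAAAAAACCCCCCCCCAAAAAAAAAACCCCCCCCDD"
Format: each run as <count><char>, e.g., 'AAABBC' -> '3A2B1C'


Scanning runs left to right:
  i=0: run of 'D' x 9 -> '9D'
  i=9: run of 'A' x 8 -> '8A'
  i=17: run of 'C' x 9 -> '9C'
  i=26: run of 'A' x 10 -> '10A'
  i=36: run of 'C' x 8 -> '8C'
  i=44: run of 'D' x 2 -> '2D'

RLE = 9D8A9C10A8C2D


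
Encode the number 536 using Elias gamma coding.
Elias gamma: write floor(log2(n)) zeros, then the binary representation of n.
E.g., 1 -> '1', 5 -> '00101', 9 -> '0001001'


num_bits = floor(log2(536)) + 1 = 10
leading_zeros = num_bits - 1 = 9
binary(536) = 1000011000

Elias gamma(536) = '000000000' + '1000011000' = 0000000001000011000 (19 bits)


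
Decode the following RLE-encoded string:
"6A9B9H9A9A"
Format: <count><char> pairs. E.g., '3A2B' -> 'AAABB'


Expanding each <count><char> pair:
  6A -> 'AAAAAA'
  9B -> 'BBBBBBBBB'
  9H -> 'HHHHHHHHH'
  9A -> 'AAAAAAAAA'
  9A -> 'AAAAAAAAA'

Decoded = AAAAAABBBBBBBBBHHHHHHHHHAAAAAAAAAAAAAAAAAA


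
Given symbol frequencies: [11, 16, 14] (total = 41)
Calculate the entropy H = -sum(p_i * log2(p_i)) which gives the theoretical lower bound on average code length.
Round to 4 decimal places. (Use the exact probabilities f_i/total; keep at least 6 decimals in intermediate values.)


Per-symbol terms -p_i * log2(p_i) with p_i = f_i/41:
  p = 11/41 = 0.268293: log2(p) = -1.898120, -p*log2(p) = 0.509252
  p = 16/41 = 0.390244: log2(p) = -1.357552, -p*log2(p) = 0.529776
  p = 14/41 = 0.341463: log2(p) = -1.550197, -p*log2(p) = 0.529336
H = 0.509252 + 0.529776 + 0.529336 = 1.568364

H = 1.5684 bits/symbol


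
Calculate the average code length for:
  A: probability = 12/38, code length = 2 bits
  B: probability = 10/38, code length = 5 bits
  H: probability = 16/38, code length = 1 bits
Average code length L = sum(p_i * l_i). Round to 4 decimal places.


Weighted contributions p_i * l_i:
  A: (12/38) * 2 = 24/38
  B: (10/38) * 5 = 50/38
  H: (16/38) * 1 = 16/38
Sum = (24 + 50 + 16)/38 = 90/38

L = 90/38 = 2.3684 bits/symbol


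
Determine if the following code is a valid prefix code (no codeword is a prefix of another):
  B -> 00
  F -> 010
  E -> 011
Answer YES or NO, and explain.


Checking each pair (does one codeword prefix another?):
  B='00' vs F='010': no prefix
  B='00' vs E='011': no prefix
  F='010' vs B='00': no prefix
  F='010' vs E='011': no prefix
  E='011' vs B='00': no prefix
  E='011' vs F='010': no prefix
No violation found over all pairs.

YES -- this is a valid prefix code. No codeword is a prefix of any other codeword.


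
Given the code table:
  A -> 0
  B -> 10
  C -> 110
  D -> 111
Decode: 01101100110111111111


Decoding:
0 -> A
110 -> C
110 -> C
0 -> A
110 -> C
111 -> D
111 -> D
111 -> D


Result: ACCACDDD


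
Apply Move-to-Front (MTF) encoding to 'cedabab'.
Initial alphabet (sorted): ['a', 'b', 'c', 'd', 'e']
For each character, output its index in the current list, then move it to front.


MTF encoding:
'c': index 2 in ['a', 'b', 'c', 'd', 'e'] -> ['c', 'a', 'b', 'd', 'e']
'e': index 4 in ['c', 'a', 'b', 'd', 'e'] -> ['e', 'c', 'a', 'b', 'd']
'd': index 4 in ['e', 'c', 'a', 'b', 'd'] -> ['d', 'e', 'c', 'a', 'b']
'a': index 3 in ['d', 'e', 'c', 'a', 'b'] -> ['a', 'd', 'e', 'c', 'b']
'b': index 4 in ['a', 'd', 'e', 'c', 'b'] -> ['b', 'a', 'd', 'e', 'c']
'a': index 1 in ['b', 'a', 'd', 'e', 'c'] -> ['a', 'b', 'd', 'e', 'c']
'b': index 1 in ['a', 'b', 'd', 'e', 'c'] -> ['b', 'a', 'd', 'e', 'c']


Output: [2, 4, 4, 3, 4, 1, 1]


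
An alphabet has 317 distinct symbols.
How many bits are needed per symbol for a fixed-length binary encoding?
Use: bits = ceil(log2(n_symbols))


log2(317) = 8.3083
Bracket: 2^8 = 256 < 317 <= 2^9 = 512
So ceil(log2(317)) = 9

bits = ceil(log2(317)) = ceil(8.3083) = 9 bits


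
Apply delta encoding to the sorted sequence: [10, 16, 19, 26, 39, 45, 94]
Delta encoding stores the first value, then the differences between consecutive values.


First value: 10
Deltas:
  16 - 10 = 6
  19 - 16 = 3
  26 - 19 = 7
  39 - 26 = 13
  45 - 39 = 6
  94 - 45 = 49


Delta encoded: [10, 6, 3, 7, 13, 6, 49]


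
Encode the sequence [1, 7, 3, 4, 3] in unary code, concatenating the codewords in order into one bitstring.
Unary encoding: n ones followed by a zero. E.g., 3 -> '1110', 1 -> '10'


Encode each number as n ones followed by a terminating 0:
  1 -> 10 (2 bits)
  7 -> 11111110 (8 bits)
  3 -> 1110 (4 bits)
  4 -> 11110 (5 bits)
  3 -> 1110 (4 bits)
Total length = 2 + 8 + 4 + 5 + 4 = 23 bits.

Unary([1, 7, 3, 4, 3]) = 10111111101110111101110 (23 bits)


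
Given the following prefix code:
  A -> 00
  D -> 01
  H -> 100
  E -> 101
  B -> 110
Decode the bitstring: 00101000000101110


Decoding step by step:
Bits 00 -> A
Bits 101 -> E
Bits 00 -> A
Bits 00 -> A
Bits 00 -> A
Bits 101 -> E
Bits 110 -> B


Decoded message: AEAAAEB


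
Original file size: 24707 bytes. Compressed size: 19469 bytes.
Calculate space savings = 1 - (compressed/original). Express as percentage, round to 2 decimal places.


ratio = compressed/original = 19469/24707 = 0.787995
savings = 1 - ratio = 1 - 0.787995 = 0.212005
as a percentage: 0.212005 * 100 = 21.2%

Space savings = 1 - 19469/24707 = 21.2%


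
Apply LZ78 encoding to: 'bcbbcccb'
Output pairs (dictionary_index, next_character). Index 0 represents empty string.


LZ78 encoding steps:
Dictionary: {0: ''}
Step 1: w='' (idx 0), next='b' -> output (0, 'b'), add 'b' as idx 1
Step 2: w='' (idx 0), next='c' -> output (0, 'c'), add 'c' as idx 2
Step 3: w='b' (idx 1), next='b' -> output (1, 'b'), add 'bb' as idx 3
Step 4: w='c' (idx 2), next='c' -> output (2, 'c'), add 'cc' as idx 4
Step 5: w='c' (idx 2), next='b' -> output (2, 'b'), add 'cb' as idx 5


Encoded: [(0, 'b'), (0, 'c'), (1, 'b'), (2, 'c'), (2, 'b')]


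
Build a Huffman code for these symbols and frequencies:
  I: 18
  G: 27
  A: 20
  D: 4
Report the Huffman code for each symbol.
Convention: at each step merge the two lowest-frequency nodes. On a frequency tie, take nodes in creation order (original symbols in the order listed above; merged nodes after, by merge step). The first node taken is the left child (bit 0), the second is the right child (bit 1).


Huffman tree construction:
Step 1: Merge D(4) + I(18) = 22
Step 2: Merge A(20) + (D+I)(22) = 42
Step 3: Merge G(27) + (A+(D+I))(42) = 69
Read each symbol's code off the tree from the root (left child = 0, right child = 1).

Codes:
  I: 111 (length 3)
  G: 0 (length 1)
  A: 10 (length 2)
  D: 110 (length 3)
Average code length: 133/69 = 1.9275 bits/symbol


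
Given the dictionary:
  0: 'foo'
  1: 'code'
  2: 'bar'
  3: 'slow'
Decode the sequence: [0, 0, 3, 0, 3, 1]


Look up each index in the dictionary:
  0 -> 'foo'
  0 -> 'foo'
  3 -> 'slow'
  0 -> 'foo'
  3 -> 'slow'
  1 -> 'code'

Decoded: "foo foo slow foo slow code"


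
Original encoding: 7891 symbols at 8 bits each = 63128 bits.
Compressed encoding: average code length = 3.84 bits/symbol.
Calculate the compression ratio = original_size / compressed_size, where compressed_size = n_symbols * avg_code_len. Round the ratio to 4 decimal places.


original_size = n_symbols * orig_bits = 7891 * 8 = 63128 bits
compressed_size = n_symbols * avg_code_len = 7891 * 3.84 = 30301.44 bits
ratio = original_size / compressed_size = 63128 / 30301.44 = 2.0833

Compression ratio = 2.0833


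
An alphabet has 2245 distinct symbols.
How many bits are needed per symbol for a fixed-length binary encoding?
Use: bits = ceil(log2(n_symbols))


log2(2245) = 11.1325
Bracket: 2^11 = 2048 < 2245 <= 2^12 = 4096
So ceil(log2(2245)) = 12

bits = ceil(log2(2245)) = ceil(11.1325) = 12 bits


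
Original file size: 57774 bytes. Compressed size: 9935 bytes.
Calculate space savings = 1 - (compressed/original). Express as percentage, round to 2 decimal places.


ratio = compressed/original = 9935/57774 = 0.171963
savings = 1 - ratio = 1 - 0.171963 = 0.828037
as a percentage: 0.828037 * 100 = 82.8%

Space savings = 1 - 9935/57774 = 82.8%


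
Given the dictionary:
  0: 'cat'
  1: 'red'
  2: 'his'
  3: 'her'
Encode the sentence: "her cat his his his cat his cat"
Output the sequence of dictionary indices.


Look up each word in the dictionary:
  'her' -> 3
  'cat' -> 0
  'his' -> 2
  'his' -> 2
  'his' -> 2
  'cat' -> 0
  'his' -> 2
  'cat' -> 0

Encoded: [3, 0, 2, 2, 2, 0, 2, 0]


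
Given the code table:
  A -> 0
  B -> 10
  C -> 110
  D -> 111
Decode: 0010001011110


Decoding:
0 -> A
0 -> A
10 -> B
0 -> A
0 -> A
10 -> B
111 -> D
10 -> B


Result: AABAABDB


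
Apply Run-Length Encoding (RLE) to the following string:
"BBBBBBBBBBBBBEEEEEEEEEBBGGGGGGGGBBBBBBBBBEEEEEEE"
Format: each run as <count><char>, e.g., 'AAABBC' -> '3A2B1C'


Scanning runs left to right:
  i=0: run of 'B' x 13 -> '13B'
  i=13: run of 'E' x 9 -> '9E'
  i=22: run of 'B' x 2 -> '2B'
  i=24: run of 'G' x 8 -> '8G'
  i=32: run of 'B' x 9 -> '9B'
  i=41: run of 'E' x 7 -> '7E'

RLE = 13B9E2B8G9B7E


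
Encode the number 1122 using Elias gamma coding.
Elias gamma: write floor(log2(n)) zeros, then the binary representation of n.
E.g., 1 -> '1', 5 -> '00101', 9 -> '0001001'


num_bits = floor(log2(1122)) + 1 = 11
leading_zeros = num_bits - 1 = 10
binary(1122) = 10001100010

Elias gamma(1122) = '0000000000' + '10001100010' = 000000000010001100010 (21 bits)


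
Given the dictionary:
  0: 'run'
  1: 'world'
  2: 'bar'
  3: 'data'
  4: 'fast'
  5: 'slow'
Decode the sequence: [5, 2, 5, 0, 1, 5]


Look up each index in the dictionary:
  5 -> 'slow'
  2 -> 'bar'
  5 -> 'slow'
  0 -> 'run'
  1 -> 'world'
  5 -> 'slow'

Decoded: "slow bar slow run world slow"


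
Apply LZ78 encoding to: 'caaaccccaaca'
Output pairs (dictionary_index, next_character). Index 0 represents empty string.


LZ78 encoding steps:
Dictionary: {0: ''}
Step 1: w='' (idx 0), next='c' -> output (0, 'c'), add 'c' as idx 1
Step 2: w='' (idx 0), next='a' -> output (0, 'a'), add 'a' as idx 2
Step 3: w='a' (idx 2), next='a' -> output (2, 'a'), add 'aa' as idx 3
Step 4: w='c' (idx 1), next='c' -> output (1, 'c'), add 'cc' as idx 4
Step 5: w='cc' (idx 4), next='a' -> output (4, 'a'), add 'cca' as idx 5
Step 6: w='a' (idx 2), next='c' -> output (2, 'c'), add 'ac' as idx 6
Step 7: w='a' (idx 2), end of input -> output (2, '')


Encoded: [(0, 'c'), (0, 'a'), (2, 'a'), (1, 'c'), (4, 'a'), (2, 'c'), (2, '')]


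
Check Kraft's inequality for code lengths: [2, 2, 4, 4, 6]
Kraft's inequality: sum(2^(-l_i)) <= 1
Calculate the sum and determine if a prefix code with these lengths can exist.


Sum = 2^(-2) + 2^(-2) + 2^(-4) + 2^(-4) + 2^(-6)
    = 0.25 + 0.25 + 0.0625 + 0.0625 + 0.015625
    = 41/64 = 0.640625
Since 0.640625 <= 1, Kraft's inequality IS satisfied.
A prefix code with these lengths CAN exist.

Kraft sum = 0.640625. Satisfied.


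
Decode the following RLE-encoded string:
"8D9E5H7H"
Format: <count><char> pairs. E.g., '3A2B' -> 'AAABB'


Expanding each <count><char> pair:
  8D -> 'DDDDDDDD'
  9E -> 'EEEEEEEEE'
  5H -> 'HHHHH'
  7H -> 'HHHHHHH'

Decoded = DDDDDDDDEEEEEEEEEHHHHHHHHHHHH


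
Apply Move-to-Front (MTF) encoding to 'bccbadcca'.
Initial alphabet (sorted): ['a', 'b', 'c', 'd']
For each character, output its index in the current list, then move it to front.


MTF encoding:
'b': index 1 in ['a', 'b', 'c', 'd'] -> ['b', 'a', 'c', 'd']
'c': index 2 in ['b', 'a', 'c', 'd'] -> ['c', 'b', 'a', 'd']
'c': index 0 in ['c', 'b', 'a', 'd'] -> ['c', 'b', 'a', 'd']
'b': index 1 in ['c', 'b', 'a', 'd'] -> ['b', 'c', 'a', 'd']
'a': index 2 in ['b', 'c', 'a', 'd'] -> ['a', 'b', 'c', 'd']
'd': index 3 in ['a', 'b', 'c', 'd'] -> ['d', 'a', 'b', 'c']
'c': index 3 in ['d', 'a', 'b', 'c'] -> ['c', 'd', 'a', 'b']
'c': index 0 in ['c', 'd', 'a', 'b'] -> ['c', 'd', 'a', 'b']
'a': index 2 in ['c', 'd', 'a', 'b'] -> ['a', 'c', 'd', 'b']


Output: [1, 2, 0, 1, 2, 3, 3, 0, 2]


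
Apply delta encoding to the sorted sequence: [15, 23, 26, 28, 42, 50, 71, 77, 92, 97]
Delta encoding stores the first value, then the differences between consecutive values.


First value: 15
Deltas:
  23 - 15 = 8
  26 - 23 = 3
  28 - 26 = 2
  42 - 28 = 14
  50 - 42 = 8
  71 - 50 = 21
  77 - 71 = 6
  92 - 77 = 15
  97 - 92 = 5


Delta encoded: [15, 8, 3, 2, 14, 8, 21, 6, 15, 5]


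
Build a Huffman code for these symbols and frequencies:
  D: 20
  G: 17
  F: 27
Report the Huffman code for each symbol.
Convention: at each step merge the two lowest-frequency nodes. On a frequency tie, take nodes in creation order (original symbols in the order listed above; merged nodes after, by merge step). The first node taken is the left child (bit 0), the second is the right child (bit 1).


Huffman tree construction:
Step 1: Merge G(17) + D(20) = 37
Step 2: Merge F(27) + (G+D)(37) = 64
Read each symbol's code off the tree from the root (left child = 0, right child = 1).

Codes:
  D: 11 (length 2)
  G: 10 (length 2)
  F: 0 (length 1)
Average code length: 101/64 = 1.5781 bits/symbol


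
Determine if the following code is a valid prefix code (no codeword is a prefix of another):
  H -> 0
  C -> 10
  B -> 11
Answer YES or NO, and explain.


Checking each pair (does one codeword prefix another?):
  H='0' vs C='10': no prefix
  H='0' vs B='11': no prefix
  C='10' vs H='0': no prefix
  C='10' vs B='11': no prefix
  B='11' vs H='0': no prefix
  B='11' vs C='10': no prefix
No violation found over all pairs.

YES -- this is a valid prefix code. No codeword is a prefix of any other codeword.


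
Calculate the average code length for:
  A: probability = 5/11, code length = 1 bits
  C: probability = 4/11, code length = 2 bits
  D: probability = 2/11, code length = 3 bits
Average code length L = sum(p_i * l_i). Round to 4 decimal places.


Weighted contributions p_i * l_i:
  A: (5/11) * 1 = 5/11
  C: (4/11) * 2 = 8/11
  D: (2/11) * 3 = 6/11
Sum = (5 + 8 + 6)/11 = 19/11

L = 19/11 = 1.7273 bits/symbol


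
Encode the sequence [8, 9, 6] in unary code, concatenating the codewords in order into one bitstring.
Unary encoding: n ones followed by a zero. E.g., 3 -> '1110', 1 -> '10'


Encode each number as n ones followed by a terminating 0:
  8 -> 111111110 (9 bits)
  9 -> 1111111110 (10 bits)
  6 -> 1111110 (7 bits)
Total length = 9 + 10 + 7 = 26 bits.

Unary([8, 9, 6]) = 11111111011111111101111110 (26 bits)


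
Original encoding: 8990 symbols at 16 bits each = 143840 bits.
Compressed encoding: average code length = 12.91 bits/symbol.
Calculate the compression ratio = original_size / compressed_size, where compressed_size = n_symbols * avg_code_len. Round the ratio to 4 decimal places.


original_size = n_symbols * orig_bits = 8990 * 16 = 143840 bits
compressed_size = n_symbols * avg_code_len = 8990 * 12.91 = 116060.9 bits
ratio = original_size / compressed_size = 143840 / 116060.9 = 1.2393

Compression ratio = 1.2393


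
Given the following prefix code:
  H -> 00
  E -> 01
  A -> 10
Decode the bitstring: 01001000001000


Decoding step by step:
Bits 01 -> E
Bits 00 -> H
Bits 10 -> A
Bits 00 -> H
Bits 00 -> H
Bits 10 -> A
Bits 00 -> H


Decoded message: EHAHHAH


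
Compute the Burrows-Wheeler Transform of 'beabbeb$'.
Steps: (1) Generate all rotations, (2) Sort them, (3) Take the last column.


Rotations (sorted):
  0: $beabbeb -> last char: b
  1: abbeb$be -> last char: e
  2: b$beabbe -> last char: e
  3: bbeb$bea -> last char: a
  4: beabbeb$ -> last char: $
  5: beb$beab -> last char: b
  6: eabbeb$b -> last char: b
  7: eb$beabb -> last char: b


BWT = beea$bbb


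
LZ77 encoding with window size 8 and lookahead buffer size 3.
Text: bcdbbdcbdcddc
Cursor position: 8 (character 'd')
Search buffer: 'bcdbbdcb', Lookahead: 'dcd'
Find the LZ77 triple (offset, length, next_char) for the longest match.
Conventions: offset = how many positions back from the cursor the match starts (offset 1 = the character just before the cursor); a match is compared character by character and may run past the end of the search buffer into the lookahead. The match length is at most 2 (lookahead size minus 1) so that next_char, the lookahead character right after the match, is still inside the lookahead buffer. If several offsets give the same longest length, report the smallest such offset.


Try each offset into the search buffer:
  offset=1 (pos 7, char 'b'): match length 0
  offset=2 (pos 6, char 'c'): match length 0
  offset=3 (pos 5, char 'd'): match length 2
  offset=4 (pos 4, char 'b'): match length 0
  offset=5 (pos 3, char 'b'): match length 0
  offset=6 (pos 2, char 'd'): match length 1
  offset=7 (pos 1, char 'c'): match length 0
  offset=8 (pos 0, char 'b'): match length 0
Longest match has length 2 at offset 3.
next_char = character at position 8 + 2 = 10 -> 'd'

Best match: offset=3, length=2 (matching 'dc' starting at position 5)
LZ77 triple: (3, 2, 'd')


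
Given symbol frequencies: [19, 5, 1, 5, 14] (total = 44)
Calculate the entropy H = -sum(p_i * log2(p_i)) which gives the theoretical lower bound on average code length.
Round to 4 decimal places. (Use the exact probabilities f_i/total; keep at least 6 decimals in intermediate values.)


Per-symbol terms -p_i * log2(p_i) with p_i = f_i/44:
  p = 19/44 = 0.431818: log2(p) = -1.211504, -p*log2(p) = 0.523149
  p = 5/44 = 0.113636: log2(p) = -3.137504, -p*log2(p) = 0.356534
  p = 1/44 = 0.022727: log2(p) = -5.459432, -p*log2(p) = 0.124078
  p = 5/44 = 0.113636: log2(p) = -3.137504, -p*log2(p) = 0.356534
  p = 14/44 = 0.318182: log2(p) = -1.652077, -p*log2(p) = 0.525661
H = 0.523149 + 0.356534 + 0.124078 + 0.356534 + 0.525661 = 1.885956

H = 1.886 bits/symbol


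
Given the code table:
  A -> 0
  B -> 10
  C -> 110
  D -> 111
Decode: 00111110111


Decoding:
0 -> A
0 -> A
111 -> D
110 -> C
111 -> D


Result: AADCD


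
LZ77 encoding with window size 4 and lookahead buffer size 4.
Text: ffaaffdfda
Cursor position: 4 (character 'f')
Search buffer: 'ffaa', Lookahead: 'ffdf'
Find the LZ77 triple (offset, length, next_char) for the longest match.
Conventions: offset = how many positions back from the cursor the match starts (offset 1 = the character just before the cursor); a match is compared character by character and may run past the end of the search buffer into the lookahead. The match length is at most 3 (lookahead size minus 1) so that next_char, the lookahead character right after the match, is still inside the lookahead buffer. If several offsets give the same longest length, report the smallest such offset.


Try each offset into the search buffer:
  offset=1 (pos 3, char 'a'): match length 0
  offset=2 (pos 2, char 'a'): match length 0
  offset=3 (pos 1, char 'f'): match length 1
  offset=4 (pos 0, char 'f'): match length 2
Longest match has length 2 at offset 4.
next_char = character at position 4 + 2 = 6 -> 'd'

Best match: offset=4, length=2 (matching 'ff' starting at position 0)
LZ77 triple: (4, 2, 'd')


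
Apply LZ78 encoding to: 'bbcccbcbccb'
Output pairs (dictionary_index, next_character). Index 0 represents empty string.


LZ78 encoding steps:
Dictionary: {0: ''}
Step 1: w='' (idx 0), next='b' -> output (0, 'b'), add 'b' as idx 1
Step 2: w='b' (idx 1), next='c' -> output (1, 'c'), add 'bc' as idx 2
Step 3: w='' (idx 0), next='c' -> output (0, 'c'), add 'c' as idx 3
Step 4: w='c' (idx 3), next='b' -> output (3, 'b'), add 'cb' as idx 4
Step 5: w='cb' (idx 4), next='c' -> output (4, 'c'), add 'cbc' as idx 5
Step 6: w='cb' (idx 4), end of input -> output (4, '')


Encoded: [(0, 'b'), (1, 'c'), (0, 'c'), (3, 'b'), (4, 'c'), (4, '')]


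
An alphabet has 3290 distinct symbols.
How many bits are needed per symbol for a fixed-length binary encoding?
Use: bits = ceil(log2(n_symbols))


log2(3290) = 11.6839
Bracket: 2^11 = 2048 < 3290 <= 2^12 = 4096
So ceil(log2(3290)) = 12

bits = ceil(log2(3290)) = ceil(11.6839) = 12 bits


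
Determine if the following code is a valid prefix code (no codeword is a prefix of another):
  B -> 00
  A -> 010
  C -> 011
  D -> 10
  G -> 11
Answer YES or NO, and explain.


Checking each pair (does one codeword prefix another?):
  B='00' vs A='010': no prefix
  B='00' vs C='011': no prefix
  B='00' vs D='10': no prefix
  B='00' vs G='11': no prefix
  A='010' vs B='00': no prefix
  A='010' vs C='011': no prefix
  A='010' vs D='10': no prefix
  A='010' vs G='11': no prefix
  C='011' vs B='00': no prefix
  C='011' vs A='010': no prefix
  C='011' vs D='10': no prefix
  C='011' vs G='11': no prefix
  D='10' vs B='00': no prefix
  D='10' vs A='010': no prefix
  D='10' vs C='011': no prefix
  D='10' vs G='11': no prefix
  G='11' vs B='00': no prefix
  G='11' vs A='010': no prefix
  G='11' vs C='011': no prefix
  G='11' vs D='10': no prefix
No violation found over all pairs.

YES -- this is a valid prefix code. No codeword is a prefix of any other codeword.


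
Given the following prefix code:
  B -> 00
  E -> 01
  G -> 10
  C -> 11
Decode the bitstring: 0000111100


Decoding step by step:
Bits 00 -> B
Bits 00 -> B
Bits 11 -> C
Bits 11 -> C
Bits 00 -> B


Decoded message: BBCCB


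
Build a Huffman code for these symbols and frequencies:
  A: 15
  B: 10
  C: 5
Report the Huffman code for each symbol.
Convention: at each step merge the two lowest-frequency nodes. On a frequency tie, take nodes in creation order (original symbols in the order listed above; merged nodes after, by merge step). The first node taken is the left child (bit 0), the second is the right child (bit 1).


Huffman tree construction:
Step 1: Merge C(5) + B(10) = 15
Step 2: Merge A(15) + (C+B)(15) = 30
Read each symbol's code off the tree from the root (left child = 0, right child = 1).

Codes:
  A: 0 (length 1)
  B: 11 (length 2)
  C: 10 (length 2)
Average code length: 45/30 = 1.5000 bits/symbol


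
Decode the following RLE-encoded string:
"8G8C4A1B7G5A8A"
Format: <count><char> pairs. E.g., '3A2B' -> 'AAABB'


Expanding each <count><char> pair:
  8G -> 'GGGGGGGG'
  8C -> 'CCCCCCCC'
  4A -> 'AAAA'
  1B -> 'B'
  7G -> 'GGGGGGG'
  5A -> 'AAAAA'
  8A -> 'AAAAAAAA'

Decoded = GGGGGGGGCCCCCCCCAAAABGGGGGGGAAAAAAAAAAAAA


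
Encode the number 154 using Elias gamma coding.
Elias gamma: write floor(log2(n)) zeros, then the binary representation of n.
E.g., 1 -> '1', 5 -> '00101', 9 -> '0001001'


num_bits = floor(log2(154)) + 1 = 8
leading_zeros = num_bits - 1 = 7
binary(154) = 10011010

Elias gamma(154) = '0000000' + '10011010' = 000000010011010 (15 bits)


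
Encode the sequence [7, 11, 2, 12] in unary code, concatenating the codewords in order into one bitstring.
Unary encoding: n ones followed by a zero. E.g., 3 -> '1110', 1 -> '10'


Encode each number as n ones followed by a terminating 0:
  7 -> 11111110 (8 bits)
  11 -> 111111111110 (12 bits)
  2 -> 110 (3 bits)
  12 -> 1111111111110 (13 bits)
Total length = 8 + 12 + 3 + 13 = 36 bits.

Unary([7, 11, 2, 12]) = 111111101111111111101101111111111110 (36 bits)


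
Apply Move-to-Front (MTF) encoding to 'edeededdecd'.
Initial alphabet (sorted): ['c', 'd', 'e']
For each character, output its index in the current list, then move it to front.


MTF encoding:
'e': index 2 in ['c', 'd', 'e'] -> ['e', 'c', 'd']
'd': index 2 in ['e', 'c', 'd'] -> ['d', 'e', 'c']
'e': index 1 in ['d', 'e', 'c'] -> ['e', 'd', 'c']
'e': index 0 in ['e', 'd', 'c'] -> ['e', 'd', 'c']
'd': index 1 in ['e', 'd', 'c'] -> ['d', 'e', 'c']
'e': index 1 in ['d', 'e', 'c'] -> ['e', 'd', 'c']
'd': index 1 in ['e', 'd', 'c'] -> ['d', 'e', 'c']
'd': index 0 in ['d', 'e', 'c'] -> ['d', 'e', 'c']
'e': index 1 in ['d', 'e', 'c'] -> ['e', 'd', 'c']
'c': index 2 in ['e', 'd', 'c'] -> ['c', 'e', 'd']
'd': index 2 in ['c', 'e', 'd'] -> ['d', 'c', 'e']


Output: [2, 2, 1, 0, 1, 1, 1, 0, 1, 2, 2]


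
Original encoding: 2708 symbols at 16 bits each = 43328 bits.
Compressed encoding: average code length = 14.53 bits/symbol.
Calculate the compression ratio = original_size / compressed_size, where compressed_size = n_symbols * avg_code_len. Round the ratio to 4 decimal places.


original_size = n_symbols * orig_bits = 2708 * 16 = 43328 bits
compressed_size = n_symbols * avg_code_len = 2708 * 14.53 = 39347.24 bits
ratio = original_size / compressed_size = 43328 / 39347.24 = 1.1012

Compression ratio = 1.1012


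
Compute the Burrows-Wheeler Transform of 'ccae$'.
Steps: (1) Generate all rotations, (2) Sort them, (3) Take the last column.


Rotations (sorted):
  0: $ccae -> last char: e
  1: ae$cc -> last char: c
  2: cae$c -> last char: c
  3: ccae$ -> last char: $
  4: e$cca -> last char: a


BWT = ecc$a


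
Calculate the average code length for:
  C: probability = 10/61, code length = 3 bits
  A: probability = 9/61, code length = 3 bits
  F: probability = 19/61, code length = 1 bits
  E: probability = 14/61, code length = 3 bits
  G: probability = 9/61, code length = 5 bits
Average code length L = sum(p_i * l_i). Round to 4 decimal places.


Weighted contributions p_i * l_i:
  C: (10/61) * 3 = 30/61
  A: (9/61) * 3 = 27/61
  F: (19/61) * 1 = 19/61
  E: (14/61) * 3 = 42/61
  G: (9/61) * 5 = 45/61
Sum = (30 + 27 + 19 + 42 + 45)/61 = 163/61

L = 163/61 = 2.6721 bits/symbol


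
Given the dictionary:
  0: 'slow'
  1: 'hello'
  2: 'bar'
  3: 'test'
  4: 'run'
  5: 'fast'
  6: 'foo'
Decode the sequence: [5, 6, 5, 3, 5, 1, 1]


Look up each index in the dictionary:
  5 -> 'fast'
  6 -> 'foo'
  5 -> 'fast'
  3 -> 'test'
  5 -> 'fast'
  1 -> 'hello'
  1 -> 'hello'

Decoded: "fast foo fast test fast hello hello"


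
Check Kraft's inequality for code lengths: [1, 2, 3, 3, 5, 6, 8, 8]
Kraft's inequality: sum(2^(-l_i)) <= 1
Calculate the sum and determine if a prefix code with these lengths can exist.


Sum = 2^(-1) + 2^(-2) + 2^(-3) + 2^(-3) + 2^(-5) + 2^(-6) + 2^(-8) + 2^(-8)
    = 0.5 + 0.25 + 0.125 + 0.125 + 0.03125 + 0.015625 + 0.00390625 + 0.00390625
    = 270/256 = 1.0546875
Since 1.0546875 > 1, Kraft's inequality is NOT satisfied.
A prefix code with these lengths CANNOT exist.

Kraft sum = 1.0546875. Not satisfied.


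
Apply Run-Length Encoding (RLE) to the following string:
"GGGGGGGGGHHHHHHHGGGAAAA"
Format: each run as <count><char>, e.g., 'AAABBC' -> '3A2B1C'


Scanning runs left to right:
  i=0: run of 'G' x 9 -> '9G'
  i=9: run of 'H' x 7 -> '7H'
  i=16: run of 'G' x 3 -> '3G'
  i=19: run of 'A' x 4 -> '4A'

RLE = 9G7H3G4A


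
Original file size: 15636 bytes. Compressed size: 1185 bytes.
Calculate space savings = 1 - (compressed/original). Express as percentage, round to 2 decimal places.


ratio = compressed/original = 1185/15636 = 0.075787
savings = 1 - ratio = 1 - 0.075787 = 0.924213
as a percentage: 0.924213 * 100 = 92.42%

Space savings = 1 - 1185/15636 = 92.42%


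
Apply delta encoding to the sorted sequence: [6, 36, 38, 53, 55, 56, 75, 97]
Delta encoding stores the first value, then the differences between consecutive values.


First value: 6
Deltas:
  36 - 6 = 30
  38 - 36 = 2
  53 - 38 = 15
  55 - 53 = 2
  56 - 55 = 1
  75 - 56 = 19
  97 - 75 = 22


Delta encoded: [6, 30, 2, 15, 2, 1, 19, 22]


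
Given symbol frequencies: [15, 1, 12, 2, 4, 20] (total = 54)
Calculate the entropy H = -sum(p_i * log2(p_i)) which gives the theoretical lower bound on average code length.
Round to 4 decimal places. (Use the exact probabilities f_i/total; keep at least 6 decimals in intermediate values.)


Per-symbol terms -p_i * log2(p_i) with p_i = f_i/54:
  p = 15/54 = 0.277778: log2(p) = -1.847997, -p*log2(p) = 0.513332
  p = 1/54 = 0.018519: log2(p) = -5.754888, -p*log2(p) = 0.106572
  p = 12/54 = 0.222222: log2(p) = -2.169925, -p*log2(p) = 0.482206
  p = 2/54 = 0.037037: log2(p) = -4.754888, -p*log2(p) = 0.176107
  p = 4/54 = 0.074074: log2(p) = -3.754888, -p*log2(p) = 0.278140
  p = 20/54 = 0.370370: log2(p) = -1.432959, -p*log2(p) = 0.530726
H = 0.513332 + 0.106572 + 0.482206 + 0.176107 + 0.278140 + 0.530726 = 2.087083

H = 2.0871 bits/symbol


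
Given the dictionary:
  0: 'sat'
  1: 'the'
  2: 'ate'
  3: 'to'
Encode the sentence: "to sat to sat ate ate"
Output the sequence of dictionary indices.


Look up each word in the dictionary:
  'to' -> 3
  'sat' -> 0
  'to' -> 3
  'sat' -> 0
  'ate' -> 2
  'ate' -> 2

Encoded: [3, 0, 3, 0, 2, 2]


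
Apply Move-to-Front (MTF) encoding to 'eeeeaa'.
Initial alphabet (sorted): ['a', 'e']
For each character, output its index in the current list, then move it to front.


MTF encoding:
'e': index 1 in ['a', 'e'] -> ['e', 'a']
'e': index 0 in ['e', 'a'] -> ['e', 'a']
'e': index 0 in ['e', 'a'] -> ['e', 'a']
'e': index 0 in ['e', 'a'] -> ['e', 'a']
'a': index 1 in ['e', 'a'] -> ['a', 'e']
'a': index 0 in ['a', 'e'] -> ['a', 'e']


Output: [1, 0, 0, 0, 1, 0]


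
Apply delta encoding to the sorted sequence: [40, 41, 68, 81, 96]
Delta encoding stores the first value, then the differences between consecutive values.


First value: 40
Deltas:
  41 - 40 = 1
  68 - 41 = 27
  81 - 68 = 13
  96 - 81 = 15


Delta encoded: [40, 1, 27, 13, 15]
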